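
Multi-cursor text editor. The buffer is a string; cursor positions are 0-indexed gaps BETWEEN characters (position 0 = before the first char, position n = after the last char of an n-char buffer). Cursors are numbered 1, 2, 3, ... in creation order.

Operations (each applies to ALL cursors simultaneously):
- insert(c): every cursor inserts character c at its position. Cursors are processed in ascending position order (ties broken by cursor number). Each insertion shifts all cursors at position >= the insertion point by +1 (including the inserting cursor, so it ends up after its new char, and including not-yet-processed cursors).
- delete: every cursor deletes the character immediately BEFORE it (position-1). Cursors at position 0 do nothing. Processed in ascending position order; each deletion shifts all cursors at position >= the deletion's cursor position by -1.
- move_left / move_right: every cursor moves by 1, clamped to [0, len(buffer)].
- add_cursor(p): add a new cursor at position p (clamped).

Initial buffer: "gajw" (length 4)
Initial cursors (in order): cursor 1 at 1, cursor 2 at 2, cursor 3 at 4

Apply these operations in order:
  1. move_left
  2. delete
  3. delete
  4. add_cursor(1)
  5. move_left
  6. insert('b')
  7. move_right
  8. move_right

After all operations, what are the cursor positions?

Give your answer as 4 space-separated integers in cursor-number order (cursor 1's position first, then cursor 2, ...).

After op 1 (move_left): buffer="gajw" (len 4), cursors c1@0 c2@1 c3@3, authorship ....
After op 2 (delete): buffer="aw" (len 2), cursors c1@0 c2@0 c3@1, authorship ..
After op 3 (delete): buffer="w" (len 1), cursors c1@0 c2@0 c3@0, authorship .
After op 4 (add_cursor(1)): buffer="w" (len 1), cursors c1@0 c2@0 c3@0 c4@1, authorship .
After op 5 (move_left): buffer="w" (len 1), cursors c1@0 c2@0 c3@0 c4@0, authorship .
After op 6 (insert('b')): buffer="bbbbw" (len 5), cursors c1@4 c2@4 c3@4 c4@4, authorship 1234.
After op 7 (move_right): buffer="bbbbw" (len 5), cursors c1@5 c2@5 c3@5 c4@5, authorship 1234.
After op 8 (move_right): buffer="bbbbw" (len 5), cursors c1@5 c2@5 c3@5 c4@5, authorship 1234.

Answer: 5 5 5 5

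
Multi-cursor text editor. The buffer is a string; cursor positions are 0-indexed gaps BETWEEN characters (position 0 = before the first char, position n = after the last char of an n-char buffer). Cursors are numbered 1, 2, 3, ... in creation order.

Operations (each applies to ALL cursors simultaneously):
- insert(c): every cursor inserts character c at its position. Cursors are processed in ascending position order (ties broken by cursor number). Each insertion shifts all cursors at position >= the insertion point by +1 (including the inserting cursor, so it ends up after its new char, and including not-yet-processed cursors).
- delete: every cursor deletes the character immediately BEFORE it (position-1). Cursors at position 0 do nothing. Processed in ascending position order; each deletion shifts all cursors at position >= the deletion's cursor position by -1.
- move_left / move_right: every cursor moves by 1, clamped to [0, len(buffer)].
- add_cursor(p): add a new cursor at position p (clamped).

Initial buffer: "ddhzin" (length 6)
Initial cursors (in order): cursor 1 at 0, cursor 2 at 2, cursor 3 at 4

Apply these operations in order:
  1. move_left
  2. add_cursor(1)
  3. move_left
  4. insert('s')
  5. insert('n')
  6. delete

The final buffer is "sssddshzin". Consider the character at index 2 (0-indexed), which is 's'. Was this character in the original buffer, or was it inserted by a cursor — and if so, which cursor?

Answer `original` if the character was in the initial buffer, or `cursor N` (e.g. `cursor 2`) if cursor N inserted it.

After op 1 (move_left): buffer="ddhzin" (len 6), cursors c1@0 c2@1 c3@3, authorship ......
After op 2 (add_cursor(1)): buffer="ddhzin" (len 6), cursors c1@0 c2@1 c4@1 c3@3, authorship ......
After op 3 (move_left): buffer="ddhzin" (len 6), cursors c1@0 c2@0 c4@0 c3@2, authorship ......
After op 4 (insert('s')): buffer="sssddshzin" (len 10), cursors c1@3 c2@3 c4@3 c3@6, authorship 124..3....
After op 5 (insert('n')): buffer="sssnnnddsnhzin" (len 14), cursors c1@6 c2@6 c4@6 c3@10, authorship 124124..33....
After op 6 (delete): buffer="sssddshzin" (len 10), cursors c1@3 c2@3 c4@3 c3@6, authorship 124..3....
Authorship (.=original, N=cursor N): 1 2 4 . . 3 . . . .
Index 2: author = 4

Answer: cursor 4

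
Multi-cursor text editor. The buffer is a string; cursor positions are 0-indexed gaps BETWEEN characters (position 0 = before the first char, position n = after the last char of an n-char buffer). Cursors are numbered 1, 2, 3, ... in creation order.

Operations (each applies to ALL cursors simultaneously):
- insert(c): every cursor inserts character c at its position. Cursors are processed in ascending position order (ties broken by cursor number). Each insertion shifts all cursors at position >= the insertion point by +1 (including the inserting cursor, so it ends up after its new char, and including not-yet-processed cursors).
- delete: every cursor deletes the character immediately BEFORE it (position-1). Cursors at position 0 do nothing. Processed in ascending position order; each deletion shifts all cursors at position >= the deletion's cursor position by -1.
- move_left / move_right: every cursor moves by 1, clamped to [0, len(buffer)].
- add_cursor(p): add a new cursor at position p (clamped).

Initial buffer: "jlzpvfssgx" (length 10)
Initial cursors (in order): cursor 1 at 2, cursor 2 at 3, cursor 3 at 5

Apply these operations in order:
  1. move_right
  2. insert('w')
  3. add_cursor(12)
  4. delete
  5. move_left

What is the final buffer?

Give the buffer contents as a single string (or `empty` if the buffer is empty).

After op 1 (move_right): buffer="jlzpvfssgx" (len 10), cursors c1@3 c2@4 c3@6, authorship ..........
After op 2 (insert('w')): buffer="jlzwpwvfwssgx" (len 13), cursors c1@4 c2@6 c3@9, authorship ...1.2..3....
After op 3 (add_cursor(12)): buffer="jlzwpwvfwssgx" (len 13), cursors c1@4 c2@6 c3@9 c4@12, authorship ...1.2..3....
After op 4 (delete): buffer="jlzpvfssx" (len 9), cursors c1@3 c2@4 c3@6 c4@8, authorship .........
After op 5 (move_left): buffer="jlzpvfssx" (len 9), cursors c1@2 c2@3 c3@5 c4@7, authorship .........

Answer: jlzpvfssx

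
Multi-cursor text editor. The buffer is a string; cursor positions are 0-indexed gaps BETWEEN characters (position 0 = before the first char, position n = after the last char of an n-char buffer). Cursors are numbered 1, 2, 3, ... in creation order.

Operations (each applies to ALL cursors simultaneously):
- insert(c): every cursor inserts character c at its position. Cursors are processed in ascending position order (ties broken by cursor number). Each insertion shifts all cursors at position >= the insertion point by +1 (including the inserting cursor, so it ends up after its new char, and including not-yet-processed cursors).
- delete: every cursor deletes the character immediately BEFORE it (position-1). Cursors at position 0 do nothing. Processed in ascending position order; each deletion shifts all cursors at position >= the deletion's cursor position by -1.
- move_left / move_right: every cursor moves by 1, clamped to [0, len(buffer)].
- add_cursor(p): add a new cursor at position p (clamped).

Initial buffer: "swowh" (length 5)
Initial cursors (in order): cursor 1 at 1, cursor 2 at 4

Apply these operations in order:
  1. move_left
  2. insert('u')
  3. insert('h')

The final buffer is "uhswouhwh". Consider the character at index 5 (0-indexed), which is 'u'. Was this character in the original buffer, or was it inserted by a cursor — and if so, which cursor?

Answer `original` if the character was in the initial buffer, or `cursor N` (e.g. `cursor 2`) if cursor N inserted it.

After op 1 (move_left): buffer="swowh" (len 5), cursors c1@0 c2@3, authorship .....
After op 2 (insert('u')): buffer="uswouwh" (len 7), cursors c1@1 c2@5, authorship 1...2..
After op 3 (insert('h')): buffer="uhswouhwh" (len 9), cursors c1@2 c2@7, authorship 11...22..
Authorship (.=original, N=cursor N): 1 1 . . . 2 2 . .
Index 5: author = 2

Answer: cursor 2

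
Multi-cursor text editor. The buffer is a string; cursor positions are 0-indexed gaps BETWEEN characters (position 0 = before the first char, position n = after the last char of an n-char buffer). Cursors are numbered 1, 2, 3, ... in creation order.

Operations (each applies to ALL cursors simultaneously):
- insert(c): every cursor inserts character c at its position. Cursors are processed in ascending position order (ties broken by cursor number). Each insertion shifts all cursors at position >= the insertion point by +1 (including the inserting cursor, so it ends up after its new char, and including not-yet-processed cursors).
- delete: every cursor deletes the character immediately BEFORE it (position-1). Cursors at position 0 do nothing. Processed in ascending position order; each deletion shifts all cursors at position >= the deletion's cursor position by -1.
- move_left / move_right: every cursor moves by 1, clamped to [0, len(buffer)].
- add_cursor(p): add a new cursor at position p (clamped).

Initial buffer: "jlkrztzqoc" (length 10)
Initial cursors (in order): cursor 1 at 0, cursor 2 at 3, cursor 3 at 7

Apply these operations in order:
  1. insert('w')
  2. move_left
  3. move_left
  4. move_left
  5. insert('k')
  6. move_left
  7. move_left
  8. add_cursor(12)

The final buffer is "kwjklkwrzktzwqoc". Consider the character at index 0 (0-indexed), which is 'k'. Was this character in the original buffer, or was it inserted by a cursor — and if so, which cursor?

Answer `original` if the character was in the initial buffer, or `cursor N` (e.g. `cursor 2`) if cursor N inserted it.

Answer: cursor 1

Derivation:
After op 1 (insert('w')): buffer="wjlkwrztzwqoc" (len 13), cursors c1@1 c2@5 c3@10, authorship 1...2....3...
After op 2 (move_left): buffer="wjlkwrztzwqoc" (len 13), cursors c1@0 c2@4 c3@9, authorship 1...2....3...
After op 3 (move_left): buffer="wjlkwrztzwqoc" (len 13), cursors c1@0 c2@3 c3@8, authorship 1...2....3...
After op 4 (move_left): buffer="wjlkwrztzwqoc" (len 13), cursors c1@0 c2@2 c3@7, authorship 1...2....3...
After op 5 (insert('k')): buffer="kwjklkwrzktzwqoc" (len 16), cursors c1@1 c2@4 c3@10, authorship 11.2..2..3..3...
After op 6 (move_left): buffer="kwjklkwrzktzwqoc" (len 16), cursors c1@0 c2@3 c3@9, authorship 11.2..2..3..3...
After op 7 (move_left): buffer="kwjklkwrzktzwqoc" (len 16), cursors c1@0 c2@2 c3@8, authorship 11.2..2..3..3...
After op 8 (add_cursor(12)): buffer="kwjklkwrzktzwqoc" (len 16), cursors c1@0 c2@2 c3@8 c4@12, authorship 11.2..2..3..3...
Authorship (.=original, N=cursor N): 1 1 . 2 . . 2 . . 3 . . 3 . . .
Index 0: author = 1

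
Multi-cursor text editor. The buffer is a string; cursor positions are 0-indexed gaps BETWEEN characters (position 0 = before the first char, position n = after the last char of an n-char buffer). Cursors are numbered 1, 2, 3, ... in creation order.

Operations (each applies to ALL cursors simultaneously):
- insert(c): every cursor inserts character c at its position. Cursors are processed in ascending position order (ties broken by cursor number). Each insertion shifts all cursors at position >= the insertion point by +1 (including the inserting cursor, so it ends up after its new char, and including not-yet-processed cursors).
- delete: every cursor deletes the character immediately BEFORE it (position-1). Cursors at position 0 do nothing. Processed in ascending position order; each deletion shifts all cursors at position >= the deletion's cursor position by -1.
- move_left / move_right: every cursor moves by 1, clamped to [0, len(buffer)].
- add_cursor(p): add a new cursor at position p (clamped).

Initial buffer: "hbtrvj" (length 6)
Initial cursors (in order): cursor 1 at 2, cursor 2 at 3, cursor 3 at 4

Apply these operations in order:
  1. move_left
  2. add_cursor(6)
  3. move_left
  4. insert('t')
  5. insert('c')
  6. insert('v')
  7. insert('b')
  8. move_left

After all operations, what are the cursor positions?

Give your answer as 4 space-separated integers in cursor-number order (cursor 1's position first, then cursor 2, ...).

Answer: 3 8 13 20

Derivation:
After op 1 (move_left): buffer="hbtrvj" (len 6), cursors c1@1 c2@2 c3@3, authorship ......
After op 2 (add_cursor(6)): buffer="hbtrvj" (len 6), cursors c1@1 c2@2 c3@3 c4@6, authorship ......
After op 3 (move_left): buffer="hbtrvj" (len 6), cursors c1@0 c2@1 c3@2 c4@5, authorship ......
After op 4 (insert('t')): buffer="thtbttrvtj" (len 10), cursors c1@1 c2@3 c3@5 c4@9, authorship 1.2.3...4.
After op 5 (insert('c')): buffer="tchtcbtctrvtcj" (len 14), cursors c1@2 c2@5 c3@8 c4@13, authorship 11.22.33...44.
After op 6 (insert('v')): buffer="tcvhtcvbtcvtrvtcvj" (len 18), cursors c1@3 c2@7 c3@11 c4@17, authorship 111.222.333...444.
After op 7 (insert('b')): buffer="tcvbhtcvbbtcvbtrvtcvbj" (len 22), cursors c1@4 c2@9 c3@14 c4@21, authorship 1111.2222.3333...4444.
After op 8 (move_left): buffer="tcvbhtcvbbtcvbtrvtcvbj" (len 22), cursors c1@3 c2@8 c3@13 c4@20, authorship 1111.2222.3333...4444.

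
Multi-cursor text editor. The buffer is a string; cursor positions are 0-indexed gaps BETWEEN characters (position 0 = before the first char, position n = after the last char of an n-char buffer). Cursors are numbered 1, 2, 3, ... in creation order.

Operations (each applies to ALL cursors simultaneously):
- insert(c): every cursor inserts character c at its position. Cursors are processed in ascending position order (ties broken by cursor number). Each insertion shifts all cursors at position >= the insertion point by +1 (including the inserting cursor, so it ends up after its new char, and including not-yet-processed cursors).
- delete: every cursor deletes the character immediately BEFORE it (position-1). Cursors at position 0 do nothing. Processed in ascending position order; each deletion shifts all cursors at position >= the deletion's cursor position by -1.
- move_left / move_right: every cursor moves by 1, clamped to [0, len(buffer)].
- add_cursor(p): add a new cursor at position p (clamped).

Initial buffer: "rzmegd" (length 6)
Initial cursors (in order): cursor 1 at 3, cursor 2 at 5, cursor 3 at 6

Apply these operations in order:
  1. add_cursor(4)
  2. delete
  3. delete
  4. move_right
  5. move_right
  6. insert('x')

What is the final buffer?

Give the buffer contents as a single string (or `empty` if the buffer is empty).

After op 1 (add_cursor(4)): buffer="rzmegd" (len 6), cursors c1@3 c4@4 c2@5 c3@6, authorship ......
After op 2 (delete): buffer="rz" (len 2), cursors c1@2 c2@2 c3@2 c4@2, authorship ..
After op 3 (delete): buffer="" (len 0), cursors c1@0 c2@0 c3@0 c4@0, authorship 
After op 4 (move_right): buffer="" (len 0), cursors c1@0 c2@0 c3@0 c4@0, authorship 
After op 5 (move_right): buffer="" (len 0), cursors c1@0 c2@0 c3@0 c4@0, authorship 
After op 6 (insert('x')): buffer="xxxx" (len 4), cursors c1@4 c2@4 c3@4 c4@4, authorship 1234

Answer: xxxx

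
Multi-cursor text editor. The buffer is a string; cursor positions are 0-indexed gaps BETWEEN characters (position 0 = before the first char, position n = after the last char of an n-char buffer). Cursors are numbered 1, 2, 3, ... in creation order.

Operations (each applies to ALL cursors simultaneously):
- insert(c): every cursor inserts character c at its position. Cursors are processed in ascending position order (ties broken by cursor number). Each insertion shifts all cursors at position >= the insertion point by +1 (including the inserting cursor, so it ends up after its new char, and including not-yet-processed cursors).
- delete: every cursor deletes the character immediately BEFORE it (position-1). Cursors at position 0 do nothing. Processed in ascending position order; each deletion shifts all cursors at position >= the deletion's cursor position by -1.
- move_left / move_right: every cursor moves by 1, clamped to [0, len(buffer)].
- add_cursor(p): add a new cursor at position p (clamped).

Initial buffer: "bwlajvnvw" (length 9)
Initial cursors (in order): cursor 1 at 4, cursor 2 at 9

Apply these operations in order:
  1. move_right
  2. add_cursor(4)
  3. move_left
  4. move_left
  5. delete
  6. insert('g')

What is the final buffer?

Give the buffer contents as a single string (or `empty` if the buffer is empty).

Answer: bggajvgvw

Derivation:
After op 1 (move_right): buffer="bwlajvnvw" (len 9), cursors c1@5 c2@9, authorship .........
After op 2 (add_cursor(4)): buffer="bwlajvnvw" (len 9), cursors c3@4 c1@5 c2@9, authorship .........
After op 3 (move_left): buffer="bwlajvnvw" (len 9), cursors c3@3 c1@4 c2@8, authorship .........
After op 4 (move_left): buffer="bwlajvnvw" (len 9), cursors c3@2 c1@3 c2@7, authorship .........
After op 5 (delete): buffer="bajvvw" (len 6), cursors c1@1 c3@1 c2@4, authorship ......
After op 6 (insert('g')): buffer="bggajvgvw" (len 9), cursors c1@3 c3@3 c2@7, authorship .13...2..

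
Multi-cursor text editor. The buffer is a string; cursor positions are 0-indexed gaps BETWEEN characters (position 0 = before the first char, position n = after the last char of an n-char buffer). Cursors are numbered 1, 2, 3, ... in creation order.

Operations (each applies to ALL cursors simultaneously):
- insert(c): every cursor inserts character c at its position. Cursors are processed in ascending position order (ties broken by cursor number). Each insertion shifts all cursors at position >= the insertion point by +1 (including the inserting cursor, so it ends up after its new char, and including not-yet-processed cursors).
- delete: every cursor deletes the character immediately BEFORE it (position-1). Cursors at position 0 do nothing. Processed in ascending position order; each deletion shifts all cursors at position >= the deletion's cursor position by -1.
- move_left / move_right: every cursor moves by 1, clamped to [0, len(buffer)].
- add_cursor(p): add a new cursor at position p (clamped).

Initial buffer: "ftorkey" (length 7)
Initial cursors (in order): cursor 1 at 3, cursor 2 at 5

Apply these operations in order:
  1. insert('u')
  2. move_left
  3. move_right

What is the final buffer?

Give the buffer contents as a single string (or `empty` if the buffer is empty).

Answer: ftourkuey

Derivation:
After op 1 (insert('u')): buffer="ftourkuey" (len 9), cursors c1@4 c2@7, authorship ...1..2..
After op 2 (move_left): buffer="ftourkuey" (len 9), cursors c1@3 c2@6, authorship ...1..2..
After op 3 (move_right): buffer="ftourkuey" (len 9), cursors c1@4 c2@7, authorship ...1..2..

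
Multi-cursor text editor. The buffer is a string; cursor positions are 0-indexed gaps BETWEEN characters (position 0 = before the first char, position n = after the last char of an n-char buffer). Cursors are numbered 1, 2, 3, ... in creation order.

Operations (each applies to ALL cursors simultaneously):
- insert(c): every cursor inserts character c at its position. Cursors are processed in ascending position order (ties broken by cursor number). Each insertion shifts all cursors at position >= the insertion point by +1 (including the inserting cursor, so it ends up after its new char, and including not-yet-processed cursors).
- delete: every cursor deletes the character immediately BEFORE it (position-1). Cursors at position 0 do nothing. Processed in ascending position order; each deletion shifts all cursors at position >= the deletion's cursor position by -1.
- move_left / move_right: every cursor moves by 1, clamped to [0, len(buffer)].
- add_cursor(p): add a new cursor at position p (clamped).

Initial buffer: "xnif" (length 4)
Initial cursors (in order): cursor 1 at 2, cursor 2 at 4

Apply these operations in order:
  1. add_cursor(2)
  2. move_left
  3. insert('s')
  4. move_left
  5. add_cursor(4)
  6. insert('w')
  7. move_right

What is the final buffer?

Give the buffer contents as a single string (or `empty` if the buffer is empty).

Answer: xswwsnwiwsf

Derivation:
After op 1 (add_cursor(2)): buffer="xnif" (len 4), cursors c1@2 c3@2 c2@4, authorship ....
After op 2 (move_left): buffer="xnif" (len 4), cursors c1@1 c3@1 c2@3, authorship ....
After op 3 (insert('s')): buffer="xssnisf" (len 7), cursors c1@3 c3@3 c2@6, authorship .13..2.
After op 4 (move_left): buffer="xssnisf" (len 7), cursors c1@2 c3@2 c2@5, authorship .13..2.
After op 5 (add_cursor(4)): buffer="xssnisf" (len 7), cursors c1@2 c3@2 c4@4 c2@5, authorship .13..2.
After op 6 (insert('w')): buffer="xswwsnwiwsf" (len 11), cursors c1@4 c3@4 c4@7 c2@9, authorship .1133.4.22.
After op 7 (move_right): buffer="xswwsnwiwsf" (len 11), cursors c1@5 c3@5 c4@8 c2@10, authorship .1133.4.22.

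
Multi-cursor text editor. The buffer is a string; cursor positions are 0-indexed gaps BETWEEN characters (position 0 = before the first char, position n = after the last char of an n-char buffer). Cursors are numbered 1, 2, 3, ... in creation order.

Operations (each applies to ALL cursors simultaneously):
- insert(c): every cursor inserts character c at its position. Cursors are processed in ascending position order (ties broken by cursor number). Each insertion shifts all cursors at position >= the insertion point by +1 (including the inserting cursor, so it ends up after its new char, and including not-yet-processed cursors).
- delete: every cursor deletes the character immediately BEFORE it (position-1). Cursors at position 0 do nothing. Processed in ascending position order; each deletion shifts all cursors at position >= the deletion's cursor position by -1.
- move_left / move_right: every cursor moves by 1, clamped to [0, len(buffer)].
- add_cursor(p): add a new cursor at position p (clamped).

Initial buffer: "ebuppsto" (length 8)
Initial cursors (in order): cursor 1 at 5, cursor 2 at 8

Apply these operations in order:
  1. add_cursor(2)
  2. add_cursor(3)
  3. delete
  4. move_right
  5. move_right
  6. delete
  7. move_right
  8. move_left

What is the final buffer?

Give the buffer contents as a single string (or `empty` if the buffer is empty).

After op 1 (add_cursor(2)): buffer="ebuppsto" (len 8), cursors c3@2 c1@5 c2@8, authorship ........
After op 2 (add_cursor(3)): buffer="ebuppsto" (len 8), cursors c3@2 c4@3 c1@5 c2@8, authorship ........
After op 3 (delete): buffer="epst" (len 4), cursors c3@1 c4@1 c1@2 c2@4, authorship ....
After op 4 (move_right): buffer="epst" (len 4), cursors c3@2 c4@2 c1@3 c2@4, authorship ....
After op 5 (move_right): buffer="epst" (len 4), cursors c3@3 c4@3 c1@4 c2@4, authorship ....
After op 6 (delete): buffer="" (len 0), cursors c1@0 c2@0 c3@0 c4@0, authorship 
After op 7 (move_right): buffer="" (len 0), cursors c1@0 c2@0 c3@0 c4@0, authorship 
After op 8 (move_left): buffer="" (len 0), cursors c1@0 c2@0 c3@0 c4@0, authorship 

Answer: empty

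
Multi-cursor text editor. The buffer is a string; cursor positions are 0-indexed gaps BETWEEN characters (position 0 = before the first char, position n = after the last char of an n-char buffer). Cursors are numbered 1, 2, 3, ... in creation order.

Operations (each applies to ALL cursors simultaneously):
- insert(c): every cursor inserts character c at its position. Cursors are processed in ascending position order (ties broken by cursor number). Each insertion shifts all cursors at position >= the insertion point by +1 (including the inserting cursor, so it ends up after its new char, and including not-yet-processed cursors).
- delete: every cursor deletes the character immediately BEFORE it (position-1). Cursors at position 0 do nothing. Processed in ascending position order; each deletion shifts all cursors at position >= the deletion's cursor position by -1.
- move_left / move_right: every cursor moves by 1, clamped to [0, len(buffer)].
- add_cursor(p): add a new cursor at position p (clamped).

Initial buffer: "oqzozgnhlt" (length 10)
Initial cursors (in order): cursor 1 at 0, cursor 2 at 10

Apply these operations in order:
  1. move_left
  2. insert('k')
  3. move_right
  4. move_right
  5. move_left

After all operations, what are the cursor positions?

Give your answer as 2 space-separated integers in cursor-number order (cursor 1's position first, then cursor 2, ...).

Answer: 2 11

Derivation:
After op 1 (move_left): buffer="oqzozgnhlt" (len 10), cursors c1@0 c2@9, authorship ..........
After op 2 (insert('k')): buffer="koqzozgnhlkt" (len 12), cursors c1@1 c2@11, authorship 1.........2.
After op 3 (move_right): buffer="koqzozgnhlkt" (len 12), cursors c1@2 c2@12, authorship 1.........2.
After op 4 (move_right): buffer="koqzozgnhlkt" (len 12), cursors c1@3 c2@12, authorship 1.........2.
After op 5 (move_left): buffer="koqzozgnhlkt" (len 12), cursors c1@2 c2@11, authorship 1.........2.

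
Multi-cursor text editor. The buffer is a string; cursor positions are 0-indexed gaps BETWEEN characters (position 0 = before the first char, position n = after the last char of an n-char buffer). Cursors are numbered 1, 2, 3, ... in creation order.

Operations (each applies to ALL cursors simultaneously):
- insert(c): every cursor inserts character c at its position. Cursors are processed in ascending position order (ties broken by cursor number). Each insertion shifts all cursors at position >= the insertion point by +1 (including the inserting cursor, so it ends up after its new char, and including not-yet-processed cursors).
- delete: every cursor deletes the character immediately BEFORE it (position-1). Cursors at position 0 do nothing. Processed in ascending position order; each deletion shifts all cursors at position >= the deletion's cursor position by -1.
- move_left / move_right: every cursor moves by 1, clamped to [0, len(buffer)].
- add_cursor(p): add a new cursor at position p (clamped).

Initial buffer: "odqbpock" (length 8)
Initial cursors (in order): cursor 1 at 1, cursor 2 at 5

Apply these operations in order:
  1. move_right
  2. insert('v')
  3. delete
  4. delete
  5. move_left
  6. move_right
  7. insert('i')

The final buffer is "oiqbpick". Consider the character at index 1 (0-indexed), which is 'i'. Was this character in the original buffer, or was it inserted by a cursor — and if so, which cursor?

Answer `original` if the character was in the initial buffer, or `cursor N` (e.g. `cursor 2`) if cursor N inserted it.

After op 1 (move_right): buffer="odqbpock" (len 8), cursors c1@2 c2@6, authorship ........
After op 2 (insert('v')): buffer="odvqbpovck" (len 10), cursors c1@3 c2@8, authorship ..1....2..
After op 3 (delete): buffer="odqbpock" (len 8), cursors c1@2 c2@6, authorship ........
After op 4 (delete): buffer="oqbpck" (len 6), cursors c1@1 c2@4, authorship ......
After op 5 (move_left): buffer="oqbpck" (len 6), cursors c1@0 c2@3, authorship ......
After op 6 (move_right): buffer="oqbpck" (len 6), cursors c1@1 c2@4, authorship ......
After op 7 (insert('i')): buffer="oiqbpick" (len 8), cursors c1@2 c2@6, authorship .1...2..
Authorship (.=original, N=cursor N): . 1 . . . 2 . .
Index 1: author = 1

Answer: cursor 1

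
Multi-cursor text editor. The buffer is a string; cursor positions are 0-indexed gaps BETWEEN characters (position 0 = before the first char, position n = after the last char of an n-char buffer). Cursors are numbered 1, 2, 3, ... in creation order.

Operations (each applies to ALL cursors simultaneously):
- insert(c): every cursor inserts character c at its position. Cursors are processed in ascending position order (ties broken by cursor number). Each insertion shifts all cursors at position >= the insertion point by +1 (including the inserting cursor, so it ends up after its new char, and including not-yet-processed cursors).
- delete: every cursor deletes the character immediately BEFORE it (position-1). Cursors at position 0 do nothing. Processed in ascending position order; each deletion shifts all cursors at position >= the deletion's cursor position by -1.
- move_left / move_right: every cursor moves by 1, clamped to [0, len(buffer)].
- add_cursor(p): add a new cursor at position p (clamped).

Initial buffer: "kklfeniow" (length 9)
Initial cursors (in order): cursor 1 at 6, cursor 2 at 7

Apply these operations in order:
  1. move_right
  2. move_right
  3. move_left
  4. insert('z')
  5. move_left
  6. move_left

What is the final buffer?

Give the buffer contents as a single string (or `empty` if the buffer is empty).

After op 1 (move_right): buffer="kklfeniow" (len 9), cursors c1@7 c2@8, authorship .........
After op 2 (move_right): buffer="kklfeniow" (len 9), cursors c1@8 c2@9, authorship .........
After op 3 (move_left): buffer="kklfeniow" (len 9), cursors c1@7 c2@8, authorship .........
After op 4 (insert('z')): buffer="kklfenizozw" (len 11), cursors c1@8 c2@10, authorship .......1.2.
After op 5 (move_left): buffer="kklfenizozw" (len 11), cursors c1@7 c2@9, authorship .......1.2.
After op 6 (move_left): buffer="kklfenizozw" (len 11), cursors c1@6 c2@8, authorship .......1.2.

Answer: kklfenizozw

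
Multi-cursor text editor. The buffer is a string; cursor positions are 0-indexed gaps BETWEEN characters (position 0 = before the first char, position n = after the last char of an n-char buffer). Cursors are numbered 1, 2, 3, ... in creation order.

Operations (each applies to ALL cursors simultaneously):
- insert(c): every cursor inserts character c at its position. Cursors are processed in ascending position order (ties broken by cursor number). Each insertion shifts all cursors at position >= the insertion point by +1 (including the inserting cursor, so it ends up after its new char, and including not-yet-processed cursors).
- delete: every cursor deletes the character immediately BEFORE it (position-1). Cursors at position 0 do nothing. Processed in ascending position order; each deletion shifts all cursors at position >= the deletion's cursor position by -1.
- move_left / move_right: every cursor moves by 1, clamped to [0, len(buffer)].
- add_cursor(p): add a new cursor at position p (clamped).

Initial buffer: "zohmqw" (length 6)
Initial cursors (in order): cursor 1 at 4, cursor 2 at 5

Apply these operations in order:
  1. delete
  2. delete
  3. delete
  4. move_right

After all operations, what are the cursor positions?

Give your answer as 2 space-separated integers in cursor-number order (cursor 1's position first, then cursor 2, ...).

Answer: 1 1

Derivation:
After op 1 (delete): buffer="zohw" (len 4), cursors c1@3 c2@3, authorship ....
After op 2 (delete): buffer="zw" (len 2), cursors c1@1 c2@1, authorship ..
After op 3 (delete): buffer="w" (len 1), cursors c1@0 c2@0, authorship .
After op 4 (move_right): buffer="w" (len 1), cursors c1@1 c2@1, authorship .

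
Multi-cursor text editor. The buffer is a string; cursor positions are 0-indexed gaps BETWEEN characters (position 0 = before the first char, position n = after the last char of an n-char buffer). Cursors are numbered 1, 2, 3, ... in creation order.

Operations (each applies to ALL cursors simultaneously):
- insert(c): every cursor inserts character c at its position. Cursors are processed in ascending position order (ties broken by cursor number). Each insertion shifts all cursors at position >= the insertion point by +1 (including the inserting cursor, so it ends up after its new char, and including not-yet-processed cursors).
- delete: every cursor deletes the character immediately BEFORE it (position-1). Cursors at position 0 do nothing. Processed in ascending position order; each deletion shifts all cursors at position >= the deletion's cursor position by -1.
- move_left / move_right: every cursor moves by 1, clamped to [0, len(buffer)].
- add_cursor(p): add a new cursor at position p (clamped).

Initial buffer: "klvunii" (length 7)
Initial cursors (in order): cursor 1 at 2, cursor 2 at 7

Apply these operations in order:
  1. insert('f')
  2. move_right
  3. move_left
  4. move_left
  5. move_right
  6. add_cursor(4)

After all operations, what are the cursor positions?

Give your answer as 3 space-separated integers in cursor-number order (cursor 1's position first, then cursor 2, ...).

After op 1 (insert('f')): buffer="klfvuniif" (len 9), cursors c1@3 c2@9, authorship ..1.....2
After op 2 (move_right): buffer="klfvuniif" (len 9), cursors c1@4 c2@9, authorship ..1.....2
After op 3 (move_left): buffer="klfvuniif" (len 9), cursors c1@3 c2@8, authorship ..1.....2
After op 4 (move_left): buffer="klfvuniif" (len 9), cursors c1@2 c2@7, authorship ..1.....2
After op 5 (move_right): buffer="klfvuniif" (len 9), cursors c1@3 c2@8, authorship ..1.....2
After op 6 (add_cursor(4)): buffer="klfvuniif" (len 9), cursors c1@3 c3@4 c2@8, authorship ..1.....2

Answer: 3 8 4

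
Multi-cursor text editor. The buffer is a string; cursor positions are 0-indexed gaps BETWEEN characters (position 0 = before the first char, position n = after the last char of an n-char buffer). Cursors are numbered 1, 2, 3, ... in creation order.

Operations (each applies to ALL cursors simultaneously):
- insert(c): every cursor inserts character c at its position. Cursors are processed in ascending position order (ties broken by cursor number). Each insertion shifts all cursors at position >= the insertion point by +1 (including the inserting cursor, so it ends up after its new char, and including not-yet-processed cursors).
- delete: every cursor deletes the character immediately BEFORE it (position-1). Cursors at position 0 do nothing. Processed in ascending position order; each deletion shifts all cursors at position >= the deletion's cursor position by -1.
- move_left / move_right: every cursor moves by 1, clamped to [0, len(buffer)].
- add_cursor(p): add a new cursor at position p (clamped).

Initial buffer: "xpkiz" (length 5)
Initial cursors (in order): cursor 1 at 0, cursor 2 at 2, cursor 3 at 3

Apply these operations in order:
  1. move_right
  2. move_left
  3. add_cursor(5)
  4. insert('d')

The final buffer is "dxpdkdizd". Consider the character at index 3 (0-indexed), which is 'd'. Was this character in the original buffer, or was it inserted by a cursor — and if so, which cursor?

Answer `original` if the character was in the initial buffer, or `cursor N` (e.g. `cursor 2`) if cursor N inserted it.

Answer: cursor 2

Derivation:
After op 1 (move_right): buffer="xpkiz" (len 5), cursors c1@1 c2@3 c3@4, authorship .....
After op 2 (move_left): buffer="xpkiz" (len 5), cursors c1@0 c2@2 c3@3, authorship .....
After op 3 (add_cursor(5)): buffer="xpkiz" (len 5), cursors c1@0 c2@2 c3@3 c4@5, authorship .....
After op 4 (insert('d')): buffer="dxpdkdizd" (len 9), cursors c1@1 c2@4 c3@6 c4@9, authorship 1..2.3..4
Authorship (.=original, N=cursor N): 1 . . 2 . 3 . . 4
Index 3: author = 2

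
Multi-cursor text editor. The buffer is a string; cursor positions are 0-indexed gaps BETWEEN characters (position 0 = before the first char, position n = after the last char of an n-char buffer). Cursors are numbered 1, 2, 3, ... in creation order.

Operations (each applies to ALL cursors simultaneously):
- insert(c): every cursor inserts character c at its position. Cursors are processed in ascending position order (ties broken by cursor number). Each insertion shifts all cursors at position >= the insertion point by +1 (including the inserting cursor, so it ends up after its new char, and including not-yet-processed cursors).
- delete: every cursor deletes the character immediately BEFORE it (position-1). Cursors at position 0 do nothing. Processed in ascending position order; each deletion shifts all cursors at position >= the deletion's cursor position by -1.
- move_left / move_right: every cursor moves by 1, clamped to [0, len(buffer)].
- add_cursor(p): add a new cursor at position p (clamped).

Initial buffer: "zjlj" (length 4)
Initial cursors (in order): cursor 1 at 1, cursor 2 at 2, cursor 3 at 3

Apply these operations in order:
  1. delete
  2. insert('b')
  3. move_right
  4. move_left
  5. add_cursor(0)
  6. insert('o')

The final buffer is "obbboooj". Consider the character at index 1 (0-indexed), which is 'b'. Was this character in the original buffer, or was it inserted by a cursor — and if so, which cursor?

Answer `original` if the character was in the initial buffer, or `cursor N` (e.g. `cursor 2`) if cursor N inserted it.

Answer: cursor 1

Derivation:
After op 1 (delete): buffer="j" (len 1), cursors c1@0 c2@0 c3@0, authorship .
After op 2 (insert('b')): buffer="bbbj" (len 4), cursors c1@3 c2@3 c3@3, authorship 123.
After op 3 (move_right): buffer="bbbj" (len 4), cursors c1@4 c2@4 c3@4, authorship 123.
After op 4 (move_left): buffer="bbbj" (len 4), cursors c1@3 c2@3 c3@3, authorship 123.
After op 5 (add_cursor(0)): buffer="bbbj" (len 4), cursors c4@0 c1@3 c2@3 c3@3, authorship 123.
After op 6 (insert('o')): buffer="obbboooj" (len 8), cursors c4@1 c1@7 c2@7 c3@7, authorship 4123123.
Authorship (.=original, N=cursor N): 4 1 2 3 1 2 3 .
Index 1: author = 1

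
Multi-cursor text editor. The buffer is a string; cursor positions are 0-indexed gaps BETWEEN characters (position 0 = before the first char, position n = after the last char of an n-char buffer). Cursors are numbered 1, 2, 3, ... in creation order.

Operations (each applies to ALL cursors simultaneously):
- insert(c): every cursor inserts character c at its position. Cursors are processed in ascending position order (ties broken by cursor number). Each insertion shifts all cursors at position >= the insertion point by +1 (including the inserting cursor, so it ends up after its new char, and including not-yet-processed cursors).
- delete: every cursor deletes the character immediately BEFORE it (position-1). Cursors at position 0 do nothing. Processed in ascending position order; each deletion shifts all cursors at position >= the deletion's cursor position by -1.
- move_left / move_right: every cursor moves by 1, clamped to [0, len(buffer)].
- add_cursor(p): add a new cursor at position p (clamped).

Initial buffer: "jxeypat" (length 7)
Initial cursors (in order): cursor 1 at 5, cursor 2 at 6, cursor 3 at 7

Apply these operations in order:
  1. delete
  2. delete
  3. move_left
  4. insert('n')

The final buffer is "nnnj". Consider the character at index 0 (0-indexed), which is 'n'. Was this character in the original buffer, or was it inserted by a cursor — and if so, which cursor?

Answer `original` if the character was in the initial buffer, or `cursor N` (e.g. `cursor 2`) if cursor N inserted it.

Answer: cursor 1

Derivation:
After op 1 (delete): buffer="jxey" (len 4), cursors c1@4 c2@4 c3@4, authorship ....
After op 2 (delete): buffer="j" (len 1), cursors c1@1 c2@1 c3@1, authorship .
After op 3 (move_left): buffer="j" (len 1), cursors c1@0 c2@0 c3@0, authorship .
After op 4 (insert('n')): buffer="nnnj" (len 4), cursors c1@3 c2@3 c3@3, authorship 123.
Authorship (.=original, N=cursor N): 1 2 3 .
Index 0: author = 1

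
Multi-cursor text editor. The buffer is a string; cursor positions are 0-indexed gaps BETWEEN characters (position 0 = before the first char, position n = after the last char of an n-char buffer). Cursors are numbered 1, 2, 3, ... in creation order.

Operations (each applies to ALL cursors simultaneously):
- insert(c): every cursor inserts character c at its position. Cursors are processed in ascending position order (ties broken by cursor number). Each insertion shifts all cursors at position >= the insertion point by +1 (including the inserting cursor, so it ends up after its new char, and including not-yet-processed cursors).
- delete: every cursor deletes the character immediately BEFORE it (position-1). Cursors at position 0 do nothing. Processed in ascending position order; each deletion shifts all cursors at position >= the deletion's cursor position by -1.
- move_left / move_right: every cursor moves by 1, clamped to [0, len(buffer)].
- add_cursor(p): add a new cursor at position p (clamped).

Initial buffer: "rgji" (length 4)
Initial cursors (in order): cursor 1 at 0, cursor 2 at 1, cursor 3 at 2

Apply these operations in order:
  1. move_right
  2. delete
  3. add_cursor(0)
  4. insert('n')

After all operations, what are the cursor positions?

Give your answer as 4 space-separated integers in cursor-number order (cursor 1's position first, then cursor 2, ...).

After op 1 (move_right): buffer="rgji" (len 4), cursors c1@1 c2@2 c3@3, authorship ....
After op 2 (delete): buffer="i" (len 1), cursors c1@0 c2@0 c3@0, authorship .
After op 3 (add_cursor(0)): buffer="i" (len 1), cursors c1@0 c2@0 c3@0 c4@0, authorship .
After op 4 (insert('n')): buffer="nnnni" (len 5), cursors c1@4 c2@4 c3@4 c4@4, authorship 1234.

Answer: 4 4 4 4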